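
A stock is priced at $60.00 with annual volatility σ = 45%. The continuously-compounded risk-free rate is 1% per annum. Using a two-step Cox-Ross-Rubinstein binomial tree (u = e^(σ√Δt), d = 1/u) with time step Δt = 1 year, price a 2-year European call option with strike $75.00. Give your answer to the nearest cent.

$11.39

CRR parameters: u = e^(σ√Δt) = e^(0.45·√1) = 1.5683, d = 1/u = 0.6376
Per-period rate: rΔt = 0.01·1 = 0.01, so R = e^0.01 = 1.0101
Risk-neutral probability p = (e^0.01 − 0.6376)/(1.5683 − 0.6376) = 0.3724/0.9307 = 0.4002
Terminal stock prices: S_uu = 147.6, S_ud = 60, S_dd = 24.39
Terminal payoffs (S − K): max(72.58, 0) = 72.58, max(-15, 0) = 0, max(-50.61, 0) = 0
Node u (S = 94.1): V_u = e^(−0.01)·[0.4002·72.5762 + 0.5998·0.0000] = 28.7531
Node d (S = 38.26): V_d = e^(−0.01)·[0.4002·0.0000 + 0.5998·0.0000] = 0.0000
Node 0 (S = 60): V_0 = e^(−0.01)·[0.4002·28.7531 + 0.5998·0.0000] = 11.3913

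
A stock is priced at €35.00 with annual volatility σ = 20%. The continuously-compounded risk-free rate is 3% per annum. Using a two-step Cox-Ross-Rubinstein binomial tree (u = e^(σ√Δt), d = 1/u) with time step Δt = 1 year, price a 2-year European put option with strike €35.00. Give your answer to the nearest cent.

€2.44

CRR parameters: u = e^(σ√Δt) = e^(0.2·√1) = 1.2214, d = 1/u = 0.8187
Per-period rate: rΔt = 0.03·1 = 0.03, so R = e^0.03 = 1.0305
Risk-neutral probability p = (e^0.03 − 0.8187)/(1.2214 − 0.8187) = 0.2117/0.4027 = 0.5258
Terminal stock prices: S_uu = 52.21, S_ud = 35, S_dd = 23.46
Terminal payoffs (K − S): max(-17.21, 0) = 0, max(0, 0) = 0, max(11.54, 0) = 11.54
Node u (S = 42.75): V_u = e^(−0.03)·[0.5258·0.0000 + 0.4742·0.0000] = 0.0000
Node d (S = 28.66): V_d = e^(−0.03)·[0.5258·0.0000 + 0.4742·11.5388] = 5.3100
Node 0 (S = 35): V_0 = e^(−0.03)·[0.5258·0.0000 + 0.4742·5.3100] = 2.4436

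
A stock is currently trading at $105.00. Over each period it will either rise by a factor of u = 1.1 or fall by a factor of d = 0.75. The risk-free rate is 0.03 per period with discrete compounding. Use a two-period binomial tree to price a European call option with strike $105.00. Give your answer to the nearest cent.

$13.30

Risk-neutral probability p = (1 + 0.03 − 0.75)/(1.1 − 0.75) = 0.2800/0.3500 = 0.8000
Terminal stock prices: S_uu = 127.1, S_ud = 86.63, S_dd = 59.06
Terminal payoffs (S − K): max(22.05, 0) = 22.05, max(-18.37, 0) = 0, max(-45.94, 0) = 0
Node u (S = 115.5): V_u = 1/1.03·[0.8000·22.0500 + 0.2000·0.0000] = 17.1262
Node d (S = 78.75): V_d = 1/1.03·[0.8000·0.0000 + 0.2000·0.0000] = 0.0000
Node 0 (S = 105): V_0 = 1/1.03·[0.8000·17.1262 + 0.2000·0.0000] = 13.3019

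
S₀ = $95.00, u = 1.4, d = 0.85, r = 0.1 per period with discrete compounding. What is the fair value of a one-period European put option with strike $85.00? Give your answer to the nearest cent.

Risk-neutral probability p = (1 + 0.1 − 0.85)/(1.4 − 0.85) = 0.2500/0.5500 = 0.4545
Terminal stock prices: S_u = 133, S_d = 80.75
Terminal payoffs (K − S): max(-48, 0) = 0, max(4.25, 0) = 4.25
Node 0 (S = 95): V_0 = 1/1.1·[0.4545·0.0000 + 0.5455·4.2500] = 2.1074

$2.11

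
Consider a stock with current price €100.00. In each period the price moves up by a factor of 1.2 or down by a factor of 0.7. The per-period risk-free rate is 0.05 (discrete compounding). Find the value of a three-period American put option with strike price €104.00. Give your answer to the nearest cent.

€13.93

Risk-neutral probability p = (1 + 0.05 − 0.7)/(1.2 − 0.7) = 0.3500/0.5000 = 0.7000
Terminal stock prices: S_uuu = 172.8, S_uud = 100.8, S_udd = 58.8, S_ddd = 34.3
Terminal payoffs (K − S): max(-68.8, 0) = 0, max(3.2, 0) = 3.2, max(45.2, 0) = 45.2, max(69.7, 0) = 69.7
Node uu (S = 144): continuation = 1/1.05·[0.7000·0.0000 + 0.3000·3.2000] = 0.9143; exercise value = 0.0000 ≤ continuation, so V_uu = 0.9143
Node ud (S = 84): continuation = 1/1.05·[0.7000·3.2000 + 0.3000·45.2000] = 15.0476; exercise value = 20.0000 > continuation, so V_ud = 20.0000 (exercise)
Node dd (S = 49): continuation = 1/1.05·[0.7000·45.2000 + 0.3000·69.7000] = 50.0476; exercise value = 55.0000 > continuation, so V_dd = 55.0000 (exercise)
Node u (S = 120): continuation = 1/1.05·[0.7000·0.9143 + 0.3000·20.0000] = 6.3238; exercise value = 0.0000 ≤ continuation, so V_u = 6.3238
Node d (S = 70): continuation = 1/1.05·[0.7000·20.0000 + 0.3000·55.0000] = 29.0476; exercise value = 34.0000 > continuation, so V_d = 34.0000 (exercise)
Node 0 (S = 100): continuation = 1/1.05·[0.7000·6.3238 + 0.3000·34.0000] = 13.9302; exercise value = 4.0000 ≤ continuation, so V_0 = 13.9302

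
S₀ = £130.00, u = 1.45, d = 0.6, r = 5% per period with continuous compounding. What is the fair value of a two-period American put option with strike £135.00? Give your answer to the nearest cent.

Risk-neutral probability p = (e^0.05 − 0.6)/(1.45 − 0.6) = 0.4513/0.8500 = 0.5309
Terminal stock prices: S_uu = 273.3, S_ud = 113.1, S_dd = 46.8
Terminal payoffs (K − S): max(-138.3, 0) = 0, max(21.9, 0) = 21.9, max(88.2, 0) = 88.2
Node u (S = 188.5): continuation = e^(−0.05)·[0.5309·0.0000 + 0.4691·21.9000] = 9.7721; exercise value = 0.0000 ≤ continuation, so V_u = 9.7721
Node d (S = 78): continuation = e^(−0.05)·[0.5309·21.9000 + 0.4691·88.2000] = 50.4160; exercise value = 57.0000 > continuation, so V_d = 57.0000 (exercise)
Node 0 (S = 130): continuation = e^(−0.05)·[0.5309·9.7721 + 0.4691·57.0000] = 30.3693; exercise value = 5.0000 ≤ continuation, so V_0 = 30.3693

£30.37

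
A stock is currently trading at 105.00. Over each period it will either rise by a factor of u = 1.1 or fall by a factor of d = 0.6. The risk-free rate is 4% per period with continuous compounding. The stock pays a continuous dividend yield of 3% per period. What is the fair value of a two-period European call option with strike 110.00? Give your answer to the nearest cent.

Per-period risk-free factor R = e^0.04 = 1.0408; dividend-adjusted growth = e^(0.04−0.03) = 1.0101.
Risk-neutral probability p = (1.0101 − 0.6)/(1.1 − 0.6) = 0.4101/0.5000 = 0.8201
Terminal stock prices: S_uu = 127.1, S_ud = 69.3, S_dd = 37.8
Terminal payoffs (S − K): max(17.05, 0) = 17.05, max(-40.7, 0) = 0, max(-72.2, 0) = 0
Node u (S = 115.5): V_u = e^(−0.04)·[0.8201·17.0500 + 0.1799·0.0000] = 13.4344
Node d (S = 63): V_d = e^(−0.04)·[0.8201·0.0000 + 0.1799·0.0000] = 0.0000
Node 0 (S = 105): V_0 = e^(−0.04)·[0.8201·13.4344 + 0.1799·0.0000] = 10.5856

10.59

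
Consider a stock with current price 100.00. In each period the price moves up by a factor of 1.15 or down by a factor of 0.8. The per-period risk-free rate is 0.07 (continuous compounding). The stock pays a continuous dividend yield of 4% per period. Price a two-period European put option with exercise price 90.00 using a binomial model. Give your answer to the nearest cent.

Per-period risk-free factor R = e^0.07 = 1.0725; dividend-adjusted growth = e^(0.07−0.04) = 1.0305.
Risk-neutral probability p = (1.0305 − 0.8)/(1.15 − 0.8) = 0.2305/0.3500 = 0.6584
Terminal stock prices: S_uu = 132.2, S_ud = 92, S_dd = 64
Terminal payoffs (K − S): max(-42.25, 0) = 0, max(-2, 0) = 0, max(26, 0) = 26
Node u (S = 115): V_u = e^(−0.07)·[0.6584·0.0000 + 0.3416·0.0000] = 0.0000
Node d (S = 80): V_d = e^(−0.07)·[0.6584·0.0000 + 0.3416·26.0000] = 8.2801
Node 0 (S = 100): V_0 = e^(−0.07)·[0.6584·0.0000 + 0.3416·8.2801] = 2.6370

2.64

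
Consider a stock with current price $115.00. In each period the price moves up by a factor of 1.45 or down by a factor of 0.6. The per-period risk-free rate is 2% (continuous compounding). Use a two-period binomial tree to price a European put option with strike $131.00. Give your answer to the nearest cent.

$36.88

Risk-neutral probability p = (e^0.02 − 0.6)/(1.45 − 0.6) = 0.4202/0.8500 = 0.4944
Terminal stock prices: S_uu = 241.8, S_ud = 100, S_dd = 41.4
Terminal payoffs (K − S): max(-110.8, 0) = 0, max(30.95, 0) = 30.95, max(89.6, 0) = 89.6
Node u (S = 166.8): V_u = e^(−0.02)·[0.4944·0.0000 + 0.5056·30.9500] = 15.3398
Node d (S = 69): V_d = e^(−0.02)·[0.4944·30.9500 + 0.5056·89.6000] = 59.4060
Node 0 (S = 115): V_0 = e^(−0.02)·[0.4944·15.3398 + 0.5056·59.4060] = 36.8767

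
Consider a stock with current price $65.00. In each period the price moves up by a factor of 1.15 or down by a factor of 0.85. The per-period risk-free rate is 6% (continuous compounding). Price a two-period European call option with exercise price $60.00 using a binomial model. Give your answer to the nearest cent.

$12.78

Risk-neutral probability p = (e^0.06 − 0.85)/(1.15 − 0.85) = 0.2118/0.3000 = 0.7061
Terminal stock prices: S_uu = 85.96, S_ud = 63.54, S_dd = 46.96
Terminal payoffs (S − K): max(25.96, 0) = 25.96, max(3.538, 0) = 3.538, max(-13.04, 0) = 0
Node u (S = 74.75): V_u = e^(−0.06)·[0.7061·25.9625 + 0.2939·3.5375] = 18.2441
Node d (S = 55.25): V_d = e^(−0.06)·[0.7061·3.5375 + 0.2939·0.0000] = 2.3524
Node 0 (S = 65): V_0 = e^(−0.06)·[0.7061·18.2441 + 0.2939·2.3524] = 12.7834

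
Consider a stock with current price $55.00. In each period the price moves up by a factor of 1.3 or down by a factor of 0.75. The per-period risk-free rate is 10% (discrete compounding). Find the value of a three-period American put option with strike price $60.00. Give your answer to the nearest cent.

$7.45

Risk-neutral probability p = (1 + 0.1 − 0.75)/(1.3 − 0.75) = 0.3500/0.5500 = 0.6364
Terminal stock prices: S_uuu = 120.8, S_uud = 69.71, S_udd = 40.22, S_ddd = 23.2
Terminal payoffs (K − S): max(-60.84, 0) = 0, max(-9.713, 0) = 0, max(19.78, 0) = 19.78, max(36.8, 0) = 36.8
Node uu (S = 92.95): continuation = 1/1.1·[0.6364·0.0000 + 0.3636·0.0000] = 0.0000; exercise value = 0.0000 ≤ continuation, so V_uu = 0.0000
Node ud (S = 53.62): continuation = 1/1.1·[0.6364·0.0000 + 0.3636·19.7812] = 6.5393; exercise value = 6.3750 ≤ continuation, so V_ud = 6.5393
Node dd (S = 30.94): continuation = 1/1.1·[0.6364·19.7812 + 0.3636·36.7969] = 23.6080; exercise value = 29.0625 > continuation, so V_dd = 29.0625 (exercise)
Node u (S = 71.5): continuation = 1/1.1·[0.6364·0.0000 + 0.3636·6.5393] = 2.1617; exercise value = 0.0000 ≤ continuation, so V_u = 2.1617
Node d (S = 41.25): continuation = 1/1.1·[0.6364·6.5393 + 0.3636·29.0625] = 13.3905; exercise value = 18.7500 > continuation, so V_d = 18.7500 (exercise)
Node 0 (S = 55): continuation = 1/1.1·[0.6364·2.1617 + 0.3636·18.7500] = 7.4489; exercise value = 5.0000 ≤ continuation, so V_0 = 7.4489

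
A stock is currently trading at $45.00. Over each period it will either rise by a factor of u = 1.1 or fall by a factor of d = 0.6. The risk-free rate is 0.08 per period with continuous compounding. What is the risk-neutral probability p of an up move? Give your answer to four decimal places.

p = 0.9666

Risk-neutral probability p = (e^0.08 − 0.6)/(1.1 − 0.6) = 0.4833/0.5000 = 0.9666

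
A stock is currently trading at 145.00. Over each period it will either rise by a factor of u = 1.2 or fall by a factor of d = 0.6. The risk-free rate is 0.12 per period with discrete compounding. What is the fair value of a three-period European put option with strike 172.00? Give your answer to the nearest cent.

13.83

Risk-neutral probability p = (1 + 0.12 − 0.6)/(1.2 − 0.6) = 0.5200/0.6000 = 0.8667
Terminal stock prices: S_uuu = 250.6, S_uud = 125.3, S_udd = 62.64, S_ddd = 31.32
Terminal payoffs (K − S): max(-78.56, 0) = 0, max(46.72, 0) = 46.72, max(109.4, 0) = 109.4, max(140.7, 0) = 140.7
Node uu (S = 208.8): V_uu = 1/1.12·[0.8667·0.0000 + 0.1333·46.7200] = 5.5619
Node ud (S = 104.4): V_ud = 1/1.12·[0.8667·46.7200 + 0.1333·109.3600] = 49.1714
Node dd (S = 52.2): V_dd = 1/1.12·[0.8667·109.3600 + 0.1333·140.6800] = 101.3714
Node u (S = 174): V_u = 1/1.12·[0.8667·5.5619 + 0.1333·49.1714] = 10.1576
Node d (S = 87): V_d = 1/1.12·[0.8667·49.1714 + 0.1333·101.3714] = 50.1173
Node 0 (S = 145): V_0 = 1/1.12·[0.8667·10.1576 + 0.1333·50.1173] = 13.8264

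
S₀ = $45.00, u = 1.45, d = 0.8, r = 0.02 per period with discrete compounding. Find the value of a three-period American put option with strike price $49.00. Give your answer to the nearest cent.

Risk-neutral probability p = (1 + 0.02 − 0.8)/(1.45 − 0.8) = 0.2200/0.6500 = 0.3385
Terminal stock prices: S_uuu = 137.2, S_uud = 75.69, S_udd = 41.76, S_ddd = 23.04
Terminal payoffs (K − S): max(-88.19, 0) = 0, max(-26.69, 0) = 0, max(7.24, 0) = 7.24, max(25.96, 0) = 25.96
Node uu (S = 94.61): continuation = 1/1.02·[0.3385·0.0000 + 0.6615·0.0000] = 0.0000; exercise value = 0.0000 ≤ continuation, so V_uu = 0.0000
Node ud (S = 52.2): continuation = 1/1.02·[0.3385·0.0000 + 0.6615·7.2400] = 4.6956; exercise value = 0.0000 ≤ continuation, so V_ud = 4.6956
Node dd (S = 28.8): continuation = 1/1.02·[0.3385·7.2400 + 0.6615·25.9600] = 19.2392; exercise value = 20.2000 > continuation, so V_dd = 20.2000 (exercise)
Node u (S = 65.25): continuation = 1/1.02·[0.3385·0.0000 + 0.6615·4.6956] = 3.0454; exercise value = 0.0000 ≤ continuation, so V_u = 3.0454
Node d (S = 36): continuation = 1/1.02·[0.3385·4.6956 + 0.6615·20.2000] = 14.6592; exercise value = 13.0000 ≤ continuation, so V_d = 14.6592
Node 0 (S = 45): continuation = 1/1.02·[0.3385·3.0454 + 0.6615·14.6592] = 10.5180; exercise value = 4.0000 ≤ continuation, so V_0 = 10.5180

$10.52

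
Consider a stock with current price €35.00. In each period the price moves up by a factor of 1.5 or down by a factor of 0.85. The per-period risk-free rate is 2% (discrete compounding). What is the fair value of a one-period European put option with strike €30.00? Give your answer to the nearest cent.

Risk-neutral probability p = (1 + 0.02 − 0.85)/(1.5 − 0.85) = 0.1700/0.6500 = 0.2615
Terminal stock prices: S_u = 52.5, S_d = 29.75
Terminal payoffs (K − S): max(-22.5, 0) = 0, max(0.25, 0) = 0.25
Node 0 (S = 35): V_0 = 1/1.02·[0.2615·0.0000 + 0.7385·0.2500] = 0.1810

€0.18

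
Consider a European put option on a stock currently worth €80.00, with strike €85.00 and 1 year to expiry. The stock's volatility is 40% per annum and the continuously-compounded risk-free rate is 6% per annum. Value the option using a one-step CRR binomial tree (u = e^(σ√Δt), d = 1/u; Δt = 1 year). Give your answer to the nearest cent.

€15.47

CRR parameters: u = e^(σ√Δt) = e^(0.4·√1) = 1.4918, d = 1/u = 0.6703
Per-period rate: rΔt = 0.06·1 = 0.06, so R = e^0.06 = 1.0618
Risk-neutral probability p = (e^0.06 − 0.6703)/(1.4918 − 0.6703) = 0.3915/0.8215 = 0.4766
Terminal stock prices: S_u = 119.3, S_d = 53.63
Terminal payoffs (K − S): max(-34.35, 0) = 0, max(31.37, 0) = 31.37
Node 0 (S = 80): V_0 = e^(−0.06)·[0.4766·0.0000 + 0.5234·31.3744] = 15.4655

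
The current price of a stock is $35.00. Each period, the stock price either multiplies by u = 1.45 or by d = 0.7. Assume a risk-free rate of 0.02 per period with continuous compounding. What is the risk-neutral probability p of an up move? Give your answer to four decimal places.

p = 0.4269

Risk-neutral probability p = (e^0.02 − 0.7)/(1.45 − 0.7) = 0.3202/0.7500 = 0.4269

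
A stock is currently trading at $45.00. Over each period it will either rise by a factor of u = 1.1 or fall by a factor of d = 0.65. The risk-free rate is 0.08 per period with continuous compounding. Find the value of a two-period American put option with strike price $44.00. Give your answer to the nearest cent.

Risk-neutral probability p = (e^0.08 − 0.65)/(1.1 − 0.65) = 0.4333/0.4500 = 0.9629
Terminal stock prices: S_uu = 54.45, S_ud = 32.18, S_dd = 19.01
Terminal payoffs (K − S): max(-10.45, 0) = 0, max(11.82, 0) = 11.82, max(24.99, 0) = 24.99
Node u (S = 49.5): continuation = e^(−0.08)·[0.9629·0.0000 + 0.0371·11.8250] = 0.4054; exercise value = 0.0000 ≤ continuation, so V_u = 0.4054
Node d (S = 29.25): continuation = e^(−0.08)·[0.9629·11.8250 + 0.0371·24.9875] = 11.3671; exercise value = 14.7500 > continuation, so V_d = 14.7500 (exercise)
Node 0 (S = 45): continuation = e^(−0.08)·[0.9629·0.4054 + 0.0371·14.7500] = 0.8660; exercise value = 0.0000 ≤ continuation, so V_0 = 0.8660

$0.87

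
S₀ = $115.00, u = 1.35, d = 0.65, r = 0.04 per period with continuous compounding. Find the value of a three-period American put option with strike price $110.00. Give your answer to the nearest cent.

$19.64

Risk-neutral probability p = (e^0.04 − 0.65)/(1.35 − 0.65) = 0.3908/0.7000 = 0.5583
Terminal stock prices: S_uuu = 282.9, S_uud = 136.2, S_udd = 65.59, S_ddd = 31.58
Terminal payoffs (K − S): max(-172.9, 0) = 0, max(-26.23, 0) = 0, max(44.41, 0) = 44.41, max(78.42, 0) = 78.42
Node uu (S = 209.6): continuation = e^(−0.04)·[0.5583·0.0000 + 0.4417·0.0000] = 0.0000; exercise value = 0.0000 ≤ continuation, so V_uu = 0.0000
Node ud (S = 100.9): continuation = e^(−0.04)·[0.5583·0.0000 + 0.4417·44.4069] = 18.8454; exercise value = 9.0875 ≤ continuation, so V_ud = 18.8454
Node dd (S = 48.59): continuation = e^(−0.04)·[0.5583·44.4069 + 0.4417·78.4181] = 57.0993; exercise value = 61.4125 > continuation, so V_dd = 61.4125 (exercise)
Node u (S = 155.2): continuation = e^(−0.04)·[0.5583·0.0000 + 0.4417·18.8454] = 7.9976; exercise value = 0.0000 ≤ continuation, so V_u = 7.9976
Node d (S = 74.75): continuation = e^(−0.04)·[0.5583·18.8454 + 0.4417·61.4125] = 36.1711; exercise value = 35.2500 ≤ continuation, so V_d = 36.1711
Node 0 (S = 115): continuation = e^(−0.04)·[0.5583·7.9976 + 0.4417·36.1711] = 19.6402; exercise value = 0.0000 ≤ continuation, so V_0 = 19.6402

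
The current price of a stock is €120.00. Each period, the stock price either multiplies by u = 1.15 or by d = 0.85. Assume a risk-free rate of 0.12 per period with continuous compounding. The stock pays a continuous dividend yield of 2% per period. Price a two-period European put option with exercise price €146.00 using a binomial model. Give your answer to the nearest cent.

Per-period risk-free factor R = e^0.12 = 1.1275; dividend-adjusted growth = e^(0.12−0.02) = 1.1052.
Risk-neutral probability p = (1.1052 − 0.85)/(1.15 − 0.85) = 0.2552/0.3000 = 0.8506
Terminal stock prices: S_uu = 158.7, S_ud = 117.3, S_dd = 86.7
Terminal payoffs (K − S): max(-12.7, 0) = 0, max(28.7, 0) = 28.7, max(59.3, 0) = 59.3
Node u (S = 138): V_u = e^(−0.12)·[0.8506·0.0000 + 0.1494·28.7000] = 3.8037
Node d (S = 102): V_d = e^(−0.12)·[0.8506·28.7000 + 0.1494·59.3000] = 29.5101
Node 0 (S = 120): V_0 = e^(−0.12)·[0.8506·3.8037 + 0.1494·29.5101] = 6.7805

€6.78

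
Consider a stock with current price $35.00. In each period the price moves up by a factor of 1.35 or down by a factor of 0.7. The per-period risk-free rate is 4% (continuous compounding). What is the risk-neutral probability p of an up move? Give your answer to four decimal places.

Risk-neutral probability p = (e^0.04 − 0.7)/(1.35 − 0.7) = 0.3408/0.6500 = 0.5243

p = 0.5243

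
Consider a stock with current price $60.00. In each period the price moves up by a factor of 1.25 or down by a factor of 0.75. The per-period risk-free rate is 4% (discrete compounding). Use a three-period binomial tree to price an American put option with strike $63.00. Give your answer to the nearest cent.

Risk-neutral probability p = (1 + 0.04 − 0.75)/(1.25 − 0.75) = 0.2900/0.5000 = 0.5800
Terminal stock prices: S_uuu = 117.2, S_uud = 70.31, S_udd = 42.19, S_ddd = 25.31
Terminal payoffs (K − S): max(-54.19, 0) = 0, max(-7.312, 0) = 0, max(20.81, 0) = 20.81, max(37.69, 0) = 37.69
Node uu (S = 93.75): continuation = 1/1.04·[0.5800·0.0000 + 0.4200·0.0000] = 0.0000; exercise value = 0.0000 ≤ continuation, so V_uu = 0.0000
Node ud (S = 56.25): continuation = 1/1.04·[0.5800·0.0000 + 0.4200·20.8125] = 8.4050; exercise value = 6.7500 ≤ continuation, so V_ud = 8.4050
Node dd (S = 33.75): continuation = 1/1.04·[0.5800·20.8125 + 0.4200·37.6875] = 26.8269; exercise value = 29.2500 > continuation, so V_dd = 29.2500 (exercise)
Node u (S = 75): continuation = 1/1.04·[0.5800·0.0000 + 0.4200·8.4050] = 3.3943; exercise value = 0.0000 ≤ continuation, so V_u = 3.3943
Node d (S = 45): continuation = 1/1.04·[0.5800·8.4050 + 0.4200·29.2500] = 16.4999; exercise value = 18.0000 > continuation, so V_d = 18.0000 (exercise)
Node 0 (S = 60): continuation = 1/1.04·[0.5800·3.3943 + 0.4200·18.0000] = 9.1622; exercise value = 3.0000 ≤ continuation, so V_0 = 9.1622

$9.16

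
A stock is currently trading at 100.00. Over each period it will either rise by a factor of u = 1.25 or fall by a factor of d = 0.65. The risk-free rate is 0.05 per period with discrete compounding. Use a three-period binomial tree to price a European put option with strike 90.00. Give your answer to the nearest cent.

Risk-neutral probability p = (1 + 0.05 − 0.65)/(1.25 − 0.65) = 0.4000/0.6000 = 0.6667
Terminal stock prices: S_uuu = 195.3, S_uud = 101.6, S_udd = 52.81, S_ddd = 27.46
Terminal payoffs (K − S): max(-105.3, 0) = 0, max(-11.56, 0) = 0, max(37.19, 0) = 37.19, max(62.54, 0) = 62.54
Node uu (S = 156.2): V_uu = 1/1.05·[0.6667·0.0000 + 0.3333·0.0000] = 0.0000
Node ud (S = 81.25): V_ud = 1/1.05·[0.6667·0.0000 + 0.3333·37.1875] = 11.8056
Node dd (S = 42.25): V_dd = 1/1.05·[0.6667·37.1875 + 0.3333·62.5375] = 43.4643
Node u (S = 125): V_u = 1/1.05·[0.6667·0.0000 + 0.3333·11.8056] = 3.7478
Node d (S = 65): V_d = 1/1.05·[0.6667·11.8056 + 0.3333·43.4643] = 21.2938
Node 0 (S = 100): V_0 = 1/1.05·[0.6667·3.7478 + 0.3333·21.2938] = 9.1395

9.14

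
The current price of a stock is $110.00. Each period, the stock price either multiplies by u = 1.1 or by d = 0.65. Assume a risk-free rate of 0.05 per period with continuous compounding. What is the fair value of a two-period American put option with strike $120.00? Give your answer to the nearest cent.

Risk-neutral probability p = (e^0.05 − 0.65)/(1.1 − 0.65) = 0.4013/0.4500 = 0.8917
Terminal stock prices: S_uu = 133.1, S_ud = 78.65, S_dd = 46.48
Terminal payoffs (K − S): max(-13.1, 0) = 0, max(41.35, 0) = 41.35, max(73.53, 0) = 73.53
Node u (S = 121): continuation = e^(−0.05)·[0.8917·0.0000 + 0.1083·41.3500] = 4.2593; exercise value = 0.0000 ≤ continuation, so V_u = 4.2593
Node d (S = 71.5): continuation = e^(−0.05)·[0.8917·41.3500 + 0.1083·73.5250] = 42.6475; exercise value = 48.5000 > continuation, so V_d = 48.5000 (exercise)
Node 0 (S = 110): continuation = e^(−0.05)·[0.8917·4.2593 + 0.1083·48.5000] = 8.6086; exercise value = 10.0000 > continuation, so V_0 = 10.0000 (exercise)

$10.00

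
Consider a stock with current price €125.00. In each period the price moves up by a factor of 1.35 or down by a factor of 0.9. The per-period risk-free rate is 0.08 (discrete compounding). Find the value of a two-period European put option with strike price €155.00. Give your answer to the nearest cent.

€17.88

Risk-neutral probability p = (1 + 0.08 − 0.9)/(1.35 − 0.9) = 0.1800/0.4500 = 0.4000
Terminal stock prices: S_uu = 227.8, S_ud = 151.9, S_dd = 101.2
Terminal payoffs (K − S): max(-72.81, 0) = 0, max(3.125, 0) = 3.125, max(53.75, 0) = 53.75
Node u (S = 168.8): V_u = 1/1.08·[0.4000·0.0000 + 0.6000·3.1250] = 1.7361
Node d (S = 112.5): V_d = 1/1.08·[0.4000·3.1250 + 0.6000·53.7500] = 31.0185
Node 0 (S = 125): V_0 = 1/1.08·[0.4000·1.7361 + 0.6000·31.0185] = 17.8755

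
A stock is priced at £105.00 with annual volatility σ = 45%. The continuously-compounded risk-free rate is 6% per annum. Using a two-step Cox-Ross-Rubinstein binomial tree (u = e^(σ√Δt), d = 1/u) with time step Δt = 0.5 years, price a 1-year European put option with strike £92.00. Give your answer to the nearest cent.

CRR parameters: u = e^(σ√Δt) = e^(0.45·√0.5) = 1.3746, d = 1/u = 0.7275
Per-period rate: rΔt = 0.06·0.5 = 0.03, so R = e^0.03 = 1.0305
Risk-neutral probability p = (e^0.03 − 0.7275)/(1.3746 − 0.7275) = 0.3030/0.6472 = 0.4682
Terminal stock prices: S_uu = 198.4, S_ud = 105, S_dd = 55.57
Terminal payoffs (K − S): max(-106.4, 0) = 0, max(-13, 0) = 0, max(36.43, 0) = 36.43
Node u (S = 144.3): V_u = e^(−0.03)·[0.4682·0.0000 + 0.5318·0.0000] = 0.0000
Node d (S = 76.38): V_d = e^(−0.03)·[0.4682·0.0000 + 0.5318·36.4344] = 18.8042
Node 0 (S = 105): V_0 = e^(−0.03)·[0.4682·0.0000 + 0.5318·18.8042] = 9.7050

£9.71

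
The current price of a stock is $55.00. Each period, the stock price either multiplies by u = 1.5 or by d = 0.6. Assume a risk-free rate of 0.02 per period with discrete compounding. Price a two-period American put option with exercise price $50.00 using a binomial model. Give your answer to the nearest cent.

$9.01

Risk-neutral probability p = (1 + 0.02 − 0.6)/(1.5 − 0.6) = 0.4200/0.9000 = 0.4667
Terminal stock prices: S_uu = 123.8, S_ud = 49.5, S_dd = 19.8
Terminal payoffs (K − S): max(-73.75, 0) = 0, max(0.5, 0) = 0.5, max(30.2, 0) = 30.2
Node u (S = 82.5): continuation = 1/1.02·[0.4667·0.0000 + 0.5333·0.5000] = 0.2614; exercise value = 0.0000 ≤ continuation, so V_u = 0.2614
Node d (S = 33): continuation = 1/1.02·[0.4667·0.5000 + 0.5333·30.2000] = 16.0196; exercise value = 17.0000 > continuation, so V_d = 17.0000 (exercise)
Node 0 (S = 55): continuation = 1/1.02·[0.4667·0.2614 + 0.5333·17.0000] = 9.0085; exercise value = 0.0000 ≤ continuation, so V_0 = 9.0085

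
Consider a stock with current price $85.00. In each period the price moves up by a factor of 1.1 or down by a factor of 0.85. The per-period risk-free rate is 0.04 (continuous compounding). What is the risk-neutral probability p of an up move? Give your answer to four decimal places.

Risk-neutral probability p = (e^0.04 − 0.85)/(1.1 − 0.85) = 0.1908/0.2500 = 0.7632

p = 0.7632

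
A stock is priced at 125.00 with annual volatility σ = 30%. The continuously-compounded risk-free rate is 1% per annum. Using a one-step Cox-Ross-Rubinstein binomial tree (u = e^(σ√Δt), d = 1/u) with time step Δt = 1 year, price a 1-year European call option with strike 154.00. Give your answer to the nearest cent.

CRR parameters: u = e^(σ√Δt) = e^(0.3·√1) = 1.3499, d = 1/u = 0.7408
Per-period rate: rΔt = 0.01·1 = 0.01, so R = e^0.01 = 1.0101
Risk-neutral probability p = (e^0.01 − 0.7408)/(1.3499 − 0.7408) = 0.2692/0.6090 = 0.4421
Terminal stock prices: S_u = 168.7, S_d = 92.6
Terminal payoffs (S − K): max(14.73, 0) = 14.73, max(-61.4, 0) = 0
Node 0 (S = 125): V_0 = e^(−0.01)·[0.4421·14.7324 + 0.5579·0.0000] = 6.4478

6.45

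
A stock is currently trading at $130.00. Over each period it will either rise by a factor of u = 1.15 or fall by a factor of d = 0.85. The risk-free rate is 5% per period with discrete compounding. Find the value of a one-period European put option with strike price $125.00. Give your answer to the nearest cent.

$4.60

Risk-neutral probability p = (1 + 0.05 − 0.85)/(1.15 − 0.85) = 0.2000/0.3000 = 0.6667
Terminal stock prices: S_u = 149.5, S_d = 110.5
Terminal payoffs (K − S): max(-24.5, 0) = 0, max(14.5, 0) = 14.5
Node 0 (S = 130): V_0 = 1/1.05·[0.6667·0.0000 + 0.3333·14.5000] = 4.6032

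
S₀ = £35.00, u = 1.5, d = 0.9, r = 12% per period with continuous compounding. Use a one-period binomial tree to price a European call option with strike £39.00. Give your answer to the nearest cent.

£4.54

Risk-neutral probability p = (e^0.12 − 0.9)/(1.5 − 0.9) = 0.2275/0.6000 = 0.3792
Terminal stock prices: S_u = 52.5, S_d = 31.5
Terminal payoffs (S − K): max(13.5, 0) = 13.5, max(-7.5, 0) = 0
Node 0 (S = 35): V_0 = e^(−0.12)·[0.3792·13.5000 + 0.6208·0.0000] = 4.5399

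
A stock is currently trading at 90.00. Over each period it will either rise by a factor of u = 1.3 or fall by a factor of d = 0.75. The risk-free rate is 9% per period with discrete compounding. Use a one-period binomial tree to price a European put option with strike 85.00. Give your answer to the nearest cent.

Risk-neutral probability p = (1 + 0.09 − 0.75)/(1.3 − 0.75) = 0.3400/0.5500 = 0.6182
Terminal stock prices: S_u = 117, S_d = 67.5
Terminal payoffs (K − S): max(-32, 0) = 0, max(17.5, 0) = 17.5
Node 0 (S = 90): V_0 = 1/1.09·[0.6182·0.0000 + 0.3818·17.5000] = 6.1301

6.13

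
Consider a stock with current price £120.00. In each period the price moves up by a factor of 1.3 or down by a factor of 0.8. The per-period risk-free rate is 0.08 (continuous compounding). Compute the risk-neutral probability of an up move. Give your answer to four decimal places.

Risk-neutral probability p = (e^0.08 − 0.8)/(1.3 − 0.8) = 0.2833/0.5000 = 0.5666

p = 0.5666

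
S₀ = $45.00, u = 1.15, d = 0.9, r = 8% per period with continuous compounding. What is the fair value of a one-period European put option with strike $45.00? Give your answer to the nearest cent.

Risk-neutral probability p = (e^0.08 − 0.9)/(1.15 − 0.9) = 0.1833/0.2500 = 0.7331
Terminal stock prices: S_u = 51.75, S_d = 40.5
Terminal payoffs (K − S): max(-6.75, 0) = 0, max(4.5, 0) = 4.5
Node 0 (S = 45): V_0 = e^(−0.08)·[0.7331·0.0000 + 0.2669·4.5000] = 1.1085

$1.11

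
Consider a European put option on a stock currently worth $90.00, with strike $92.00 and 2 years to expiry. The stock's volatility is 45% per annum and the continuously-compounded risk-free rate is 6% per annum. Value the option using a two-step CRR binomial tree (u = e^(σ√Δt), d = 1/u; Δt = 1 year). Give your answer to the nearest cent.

CRR parameters: u = e^(σ√Δt) = e^(0.45·√1) = 1.5683, d = 1/u = 0.6376
Per-period rate: rΔt = 0.06·1 = 0.06, so R = e^0.06 = 1.0618
Risk-neutral probability p = (e^0.06 − 0.6376)/(1.5683 − 0.6376) = 0.4242/0.9307 = 0.4558
Terminal stock prices: S_uu = 221.4, S_ud = 90, S_dd = 36.59
Terminal payoffs (K − S): max(-129.4, 0) = 0, max(2, 0) = 2, max(55.41, 0) = 55.41
Node u (S = 141.1): V_u = e^(−0.06)·[0.4558·0.0000 + 0.5442·2.0000] = 1.0250
Node d (S = 57.39): V_d = e^(−0.06)·[0.4558·2.0000 + 0.5442·55.4087] = 29.2558
Node 0 (S = 90): V_0 = e^(−0.06)·[0.4558·1.0250 + 0.5442·29.2558] = 15.4338

$15.43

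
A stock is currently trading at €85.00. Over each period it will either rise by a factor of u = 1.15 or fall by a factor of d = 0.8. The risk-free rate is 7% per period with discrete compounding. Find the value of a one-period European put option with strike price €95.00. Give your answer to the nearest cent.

€5.77

Risk-neutral probability p = (1 + 0.07 − 0.8)/(1.15 − 0.8) = 0.2700/0.3500 = 0.7714
Terminal stock prices: S_u = 97.75, S_d = 68
Terminal payoffs (K − S): max(-2.75, 0) = 0, max(27, 0) = 27
Node 0 (S = 85): V_0 = 1/1.07·[0.7714·0.0000 + 0.2286·27.0000] = 5.7677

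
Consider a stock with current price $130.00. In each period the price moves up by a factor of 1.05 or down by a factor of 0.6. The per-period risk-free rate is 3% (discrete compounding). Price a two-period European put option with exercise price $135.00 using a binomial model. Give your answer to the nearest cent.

$4.42

Risk-neutral probability p = (1 + 0.03 − 0.6)/(1.05 − 0.6) = 0.4300/0.4500 = 0.9556
Terminal stock prices: S_uu = 143.3, S_ud = 81.9, S_dd = 46.8
Terminal payoffs (K − S): max(-8.325, 0) = 0, max(53.1, 0) = 53.1, max(88.2, 0) = 88.2
Node u (S = 136.5): V_u = 1/1.03·[0.9556·0.0000 + 0.0444·53.1000] = 2.2913
Node d (S = 78): V_d = 1/1.03·[0.9556·53.1000 + 0.0444·88.2000] = 53.0680
Node 0 (S = 130): V_0 = 1/1.03·[0.9556·2.2913 + 0.0444·53.0680] = 4.4155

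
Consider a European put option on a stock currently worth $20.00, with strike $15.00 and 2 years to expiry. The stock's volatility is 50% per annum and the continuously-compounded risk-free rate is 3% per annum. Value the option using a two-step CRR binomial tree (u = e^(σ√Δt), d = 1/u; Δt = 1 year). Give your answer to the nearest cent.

$2.53

CRR parameters: u = e^(σ√Δt) = e^(0.5·√1) = 1.6487, d = 1/u = 0.6065
Per-period rate: rΔt = 0.03·1 = 0.03, so R = e^0.03 = 1.0305
Risk-neutral probability p = (e^0.03 − 0.6065)/(1.6487 − 0.6065) = 0.4239/1.0422 = 0.4068
Terminal stock prices: S_uu = 54.37, S_ud = 20, S_dd = 7.358
Terminal payoffs (K − S): max(-39.37, 0) = 0, max(-5, 0) = 0, max(7.642, 0) = 7.642
Node u (S = 32.97): V_u = e^(−0.03)·[0.4068·0.0000 + 0.5932·0.0000] = 0.0000
Node d (S = 12.13): V_d = e^(−0.03)·[0.4068·0.0000 + 0.5932·7.6424] = 4.3998
Node 0 (S = 20): V_0 = e^(−0.03)·[0.4068·0.0000 + 0.5932·4.3998] = 2.5330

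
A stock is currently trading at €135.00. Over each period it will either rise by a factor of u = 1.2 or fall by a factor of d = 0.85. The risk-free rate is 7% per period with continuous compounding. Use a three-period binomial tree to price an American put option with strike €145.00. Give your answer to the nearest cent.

Risk-neutral probability p = (e^0.07 − 0.85)/(1.2 − 0.85) = 0.2225/0.3500 = 0.6357
Terminal stock prices: S_uuu = 233.3, S_uud = 165.2, S_udd = 117, S_ddd = 82.91
Terminal payoffs (K − S): max(-88.28, 0) = 0, max(-20.24, 0) = 0, max(27.96, 0) = 27.96, max(62.09, 0) = 62.09
Node uu (S = 194.4): continuation = e^(−0.07)·[0.6357·0.0000 + 0.3643·0.0000] = 0.0000; exercise value = 0.0000 ≤ continuation, so V_uu = 0.0000
Node ud (S = 137.7): continuation = e^(−0.07)·[0.6357·0.0000 + 0.3643·27.9550] = 9.4945; exercise value = 7.3000 ≤ continuation, so V_ud = 9.4945
Node dd (S = 97.54): continuation = e^(−0.07)·[0.6357·27.9550 + 0.3643·62.0931] = 37.6596; exercise value = 47.4625 > continuation, so V_dd = 47.4625 (exercise)
Node u (S = 162): continuation = e^(−0.07)·[0.6357·0.0000 + 0.3643·9.4945] = 3.2247; exercise value = 0.0000 ≤ continuation, so V_u = 3.2247
Node d (S = 114.8): continuation = e^(−0.07)·[0.6357·9.4945 + 0.3643·47.4625] = 21.7479; exercise value = 30.2500 > continuation, so V_d = 30.2500 (exercise)
Node 0 (S = 135): continuation = e^(−0.07)·[0.6357·3.2247 + 0.3643·30.2500] = 12.1854; exercise value = 10.0000 ≤ continuation, so V_0 = 12.1854

€12.19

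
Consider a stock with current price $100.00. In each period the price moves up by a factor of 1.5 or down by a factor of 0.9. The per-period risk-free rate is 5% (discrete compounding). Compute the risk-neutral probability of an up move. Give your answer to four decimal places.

Risk-neutral probability p = (1 + 0.05 − 0.9)/(1.5 − 0.9) = 0.1500/0.6000 = 0.2500

p = 0.2500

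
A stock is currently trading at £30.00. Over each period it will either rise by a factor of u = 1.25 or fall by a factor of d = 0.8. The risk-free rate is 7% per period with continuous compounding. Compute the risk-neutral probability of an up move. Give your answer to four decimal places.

Risk-neutral probability p = (e^0.07 − 0.8)/(1.25 − 0.8) = 0.2725/0.4500 = 0.6056

p = 0.6056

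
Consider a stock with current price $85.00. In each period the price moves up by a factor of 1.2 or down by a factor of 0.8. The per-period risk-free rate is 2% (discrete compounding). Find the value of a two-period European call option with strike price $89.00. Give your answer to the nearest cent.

Risk-neutral probability p = (1 + 0.02 − 0.8)/(1.2 − 0.8) = 0.2200/0.4000 = 0.5500
Terminal stock prices: S_uu = 122.4, S_ud = 81.6, S_dd = 54.4
Terminal payoffs (S − K): max(33.4, 0) = 33.4, max(-7.4, 0) = 0, max(-34.6, 0) = 0
Node u (S = 102): V_u = 1/1.02·[0.5500·33.4000 + 0.4500·0.0000] = 18.0098
Node d (S = 68): V_d = 1/1.02·[0.5500·0.0000 + 0.4500·0.0000] = 0.0000
Node 0 (S = 85): V_0 = 1/1.02·[0.5500·18.0098 + 0.4500·0.0000] = 9.7112

$9.71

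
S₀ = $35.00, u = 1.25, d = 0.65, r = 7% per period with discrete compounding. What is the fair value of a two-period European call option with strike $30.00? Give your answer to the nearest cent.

$10.57

Risk-neutral probability p = (1 + 0.07 − 0.65)/(1.25 − 0.65) = 0.4200/0.6000 = 0.7000
Terminal stock prices: S_uu = 54.69, S_ud = 28.44, S_dd = 14.79
Terminal payoffs (S − K): max(24.69, 0) = 24.69, max(-1.562, 0) = 0, max(-15.21, 0) = 0
Node u (S = 43.75): V_u = 1/1.07·[0.7000·24.6875 + 0.3000·0.0000] = 16.1507
Node d (S = 22.75): V_d = 1/1.07·[0.7000·0.0000 + 0.3000·0.0000] = 0.0000
Node 0 (S = 35): V_0 = 1/1.07·[0.7000·16.1507 + 0.3000·0.0000] = 10.5659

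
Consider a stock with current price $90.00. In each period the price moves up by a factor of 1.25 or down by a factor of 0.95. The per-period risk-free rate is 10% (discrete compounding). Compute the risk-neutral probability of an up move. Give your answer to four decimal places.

Risk-neutral probability p = (1 + 0.1 − 0.95)/(1.25 − 0.95) = 0.1500/0.3000 = 0.5000

p = 0.5000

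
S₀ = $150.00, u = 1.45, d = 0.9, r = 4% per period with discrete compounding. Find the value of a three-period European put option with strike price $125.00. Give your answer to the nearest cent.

$5.76

Risk-neutral probability p = (1 + 0.04 − 0.9)/(1.45 − 0.9) = 0.1400/0.5500 = 0.2545
Terminal stock prices: S_uuu = 457.3, S_uud = 283.8, S_udd = 176.2, S_ddd = 109.4
Terminal payoffs (K − S): max(-332.3, 0) = 0, max(-158.8, 0) = 0, max(-51.18, 0) = 0, max(15.65, 0) = 15.65
Node uu (S = 315.4): V_uu = 1/1.04·[0.2545·0.0000 + 0.7455·0.0000] = 0.0000
Node ud (S = 195.8): V_ud = 1/1.04·[0.2545·0.0000 + 0.7455·0.0000] = 0.0000
Node dd (S = 121.5): V_dd = 1/1.04·[0.2545·0.0000 + 0.7455·15.6500] = 11.2177
Node u (S = 217.5): V_u = 1/1.04·[0.2545·0.0000 + 0.7455·0.0000] = 0.0000
Node d (S = 135): V_d = 1/1.04·[0.2545·0.0000 + 0.7455·11.2177] = 8.0406
Node 0 (S = 150): V_0 = 1/1.04·[0.2545·0.0000 + 0.7455·8.0406] = 5.7634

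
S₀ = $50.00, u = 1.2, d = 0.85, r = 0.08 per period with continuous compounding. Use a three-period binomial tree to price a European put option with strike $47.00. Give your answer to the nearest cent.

$1.11

Risk-neutral probability p = (e^0.08 − 0.85)/(1.2 − 0.85) = 0.2333/0.3500 = 0.6665
Terminal stock prices: S_uuu = 86.4, S_uud = 61.2, S_udd = 43.35, S_ddd = 30.71
Terminal payoffs (K − S): max(-39.4, 0) = 0, max(-14.2, 0) = 0, max(3.65, 0) = 3.65, max(16.29, 0) = 16.29
Node uu (S = 72): V_uu = e^(−0.08)·[0.6665·0.0000 + 0.3335·0.0000] = 0.0000
Node ud (S = 51): V_ud = e^(−0.08)·[0.6665·0.0000 + 0.3335·3.6500] = 1.1236
Node dd (S = 36.12): V_dd = e^(−0.08)·[0.6665·3.6500 + 0.3335·16.2938] = 7.2615
Node u (S = 60): V_u = e^(−0.08)·[0.6665·0.0000 + 0.3335·1.1236] = 0.3459
Node d (S = 42.5): V_d = e^(−0.08)·[0.6665·1.1236 + 0.3335·7.2615] = 2.9266
Node 0 (S = 50): V_0 = e^(−0.08)·[0.6665·0.3459 + 0.3335·2.9266] = 1.1137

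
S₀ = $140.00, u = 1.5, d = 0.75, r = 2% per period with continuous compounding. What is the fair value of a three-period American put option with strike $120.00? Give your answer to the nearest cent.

$16.74

Risk-neutral probability p = (e^0.02 − 0.75)/(1.5 − 0.75) = 0.2702/0.7500 = 0.3603
Terminal stock prices: S_uuu = 472.5, S_uud = 236.2, S_udd = 118.1, S_ddd = 59.06
Terminal payoffs (K − S): max(-352.5, 0) = 0, max(-116.2, 0) = 0, max(1.875, 0) = 1.875, max(60.94, 0) = 60.94
Node uu (S = 315): continuation = e^(−0.02)·[0.3603·0.0000 + 0.6397·0.0000] = 0.0000; exercise value = 0.0000 ≤ continuation, so V_uu = 0.0000
Node ud (S = 157.5): continuation = e^(−0.02)·[0.3603·0.0000 + 0.6397·1.8750] = 1.1757; exercise value = 0.0000 ≤ continuation, so V_ud = 1.1757
Node dd (S = 78.75): continuation = e^(−0.02)·[0.3603·1.8750 + 0.6397·60.9375] = 38.8738; exercise value = 41.2500 > continuation, so V_dd = 41.2500 (exercise)
Node u (S = 210): continuation = e^(−0.02)·[0.3603·0.0000 + 0.6397·1.1757] = 0.7373; exercise value = 0.0000 ≤ continuation, so V_u = 0.7373
Node d (S = 105): continuation = e^(−0.02)·[0.3603·1.1757 + 0.6397·41.2500] = 26.2816; exercise value = 15.0000 ≤ continuation, so V_d = 26.2816
Node 0 (S = 140): continuation = e^(−0.02)·[0.3603·0.7373 + 0.6397·26.2816] = 16.7406; exercise value = 0.0000 ≤ continuation, so V_0 = 16.7406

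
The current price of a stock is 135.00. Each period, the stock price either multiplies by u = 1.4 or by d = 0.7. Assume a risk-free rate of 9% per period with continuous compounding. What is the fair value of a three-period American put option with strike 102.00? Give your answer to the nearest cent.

7.26

Risk-neutral probability p = (e^0.09 − 0.7)/(1.4 − 0.7) = 0.3942/0.7000 = 0.5631
Terminal stock prices: S_uuu = 370.4, S_uud = 185.2, S_udd = 92.61, S_ddd = 46.3
Terminal payoffs (K − S): max(-268.4, 0) = 0, max(-83.22, 0) = 0, max(9.39, 0) = 9.39, max(55.7, 0) = 55.7
Node uu (S = 264.6): continuation = e^(−0.09)·[0.5631·0.0000 + 0.4369·0.0000] = 0.0000; exercise value = 0.0000 ≤ continuation, so V_uu = 0.0000
Node ud (S = 132.3): continuation = e^(−0.09)·[0.5631·0.0000 + 0.4369·9.3900] = 3.7493; exercise value = 0.0000 ≤ continuation, so V_ud = 3.7493
Node dd (S = 66.15): continuation = e^(−0.09)·[0.5631·9.3900 + 0.4369·55.6950] = 27.0710; exercise value = 35.8500 > continuation, so V_dd = 35.8500 (exercise)
Node u (S = 189): continuation = e^(−0.09)·[0.5631·0.0000 + 0.4369·3.7493] = 1.4971; exercise value = 0.0000 ≤ continuation, so V_u = 1.4971
Node d (S = 94.5): continuation = e^(−0.09)·[0.5631·3.7493 + 0.4369·35.8500] = 16.2441; exercise value = 7.5000 ≤ continuation, so V_d = 16.2441
Node 0 (S = 135): continuation = e^(−0.09)·[0.5631·1.4971 + 0.4369·16.2441] = 7.2566; exercise value = 0.0000 ≤ continuation, so V_0 = 7.2566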